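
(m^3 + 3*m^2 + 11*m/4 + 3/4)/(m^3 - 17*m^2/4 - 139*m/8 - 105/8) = 2*(2*m^2 + 3*m + 1)/(4*m^2 - 23*m - 35)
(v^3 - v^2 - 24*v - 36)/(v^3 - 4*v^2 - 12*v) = (v + 3)/v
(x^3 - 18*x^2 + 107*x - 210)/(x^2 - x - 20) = (x^2 - 13*x + 42)/(x + 4)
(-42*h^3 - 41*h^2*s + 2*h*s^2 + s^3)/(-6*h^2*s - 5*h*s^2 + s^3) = (7*h + s)/s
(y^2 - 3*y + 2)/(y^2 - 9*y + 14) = (y - 1)/(y - 7)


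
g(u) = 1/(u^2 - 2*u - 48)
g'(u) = (2 - 2*u)/(u^2 - 2*u - 48)^2 = 2*(1 - u)/(-u^2 + 2*u + 48)^2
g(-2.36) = -0.03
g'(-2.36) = 0.00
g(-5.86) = -0.52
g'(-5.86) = 3.64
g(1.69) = -0.02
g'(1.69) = -0.00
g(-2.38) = -0.03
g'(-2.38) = 0.00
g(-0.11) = -0.02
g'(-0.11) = 0.00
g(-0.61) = -0.02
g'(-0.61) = 0.00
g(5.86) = -0.04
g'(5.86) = -0.02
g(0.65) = -0.02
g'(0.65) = 0.00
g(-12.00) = 0.01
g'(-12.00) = 0.00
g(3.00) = -0.02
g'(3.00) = 0.00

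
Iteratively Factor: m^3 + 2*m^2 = (m)*(m^2 + 2*m) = m*(m + 2)*(m)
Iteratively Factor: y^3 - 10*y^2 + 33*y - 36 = (y - 3)*(y^2 - 7*y + 12) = (y - 3)^2*(y - 4)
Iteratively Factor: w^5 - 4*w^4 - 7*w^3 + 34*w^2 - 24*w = (w - 1)*(w^4 - 3*w^3 - 10*w^2 + 24*w) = (w - 4)*(w - 1)*(w^3 + w^2 - 6*w) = (w - 4)*(w - 1)*(w + 3)*(w^2 - 2*w) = w*(w - 4)*(w - 1)*(w + 3)*(w - 2)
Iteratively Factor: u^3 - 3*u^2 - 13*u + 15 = (u - 1)*(u^2 - 2*u - 15) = (u - 1)*(u + 3)*(u - 5)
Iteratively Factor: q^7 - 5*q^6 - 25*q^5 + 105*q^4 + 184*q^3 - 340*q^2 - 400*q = (q + 4)*(q^6 - 9*q^5 + 11*q^4 + 61*q^3 - 60*q^2 - 100*q) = q*(q + 4)*(q^5 - 9*q^4 + 11*q^3 + 61*q^2 - 60*q - 100) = q*(q - 5)*(q + 4)*(q^4 - 4*q^3 - 9*q^2 + 16*q + 20) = q*(q - 5)*(q + 1)*(q + 4)*(q^3 - 5*q^2 - 4*q + 20) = q*(q - 5)^2*(q + 1)*(q + 4)*(q^2 - 4) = q*(q - 5)^2*(q + 1)*(q + 2)*(q + 4)*(q - 2)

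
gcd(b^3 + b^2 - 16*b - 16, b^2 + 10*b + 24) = b + 4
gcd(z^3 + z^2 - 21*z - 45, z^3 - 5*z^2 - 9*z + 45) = z^2 - 2*z - 15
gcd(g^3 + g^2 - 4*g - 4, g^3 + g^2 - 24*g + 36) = g - 2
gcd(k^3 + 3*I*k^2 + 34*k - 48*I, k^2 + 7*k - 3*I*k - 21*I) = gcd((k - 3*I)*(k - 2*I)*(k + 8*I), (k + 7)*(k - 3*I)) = k - 3*I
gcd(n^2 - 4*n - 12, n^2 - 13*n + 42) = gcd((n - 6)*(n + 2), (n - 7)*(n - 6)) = n - 6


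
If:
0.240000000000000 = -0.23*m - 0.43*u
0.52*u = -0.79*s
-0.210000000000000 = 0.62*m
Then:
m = -0.34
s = 0.25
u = -0.38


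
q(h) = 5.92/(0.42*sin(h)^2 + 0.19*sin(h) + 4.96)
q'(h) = 5.92*(-0.84*sin(h)*cos(h) - 0.19*cos(h))/(0.42*sin(h)^2 + 0.19*sin(h) + 4.96)^2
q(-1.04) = 1.16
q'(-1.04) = 0.06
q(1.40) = 1.07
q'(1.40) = -0.03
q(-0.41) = 1.20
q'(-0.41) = 0.03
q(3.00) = 1.19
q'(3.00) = 0.07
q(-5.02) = 1.07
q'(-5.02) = -0.06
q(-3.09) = 1.20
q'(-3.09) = 0.04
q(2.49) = 1.13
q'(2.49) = 0.12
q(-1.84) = 1.15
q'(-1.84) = -0.04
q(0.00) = 1.19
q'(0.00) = -0.05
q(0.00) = 1.19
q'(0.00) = -0.05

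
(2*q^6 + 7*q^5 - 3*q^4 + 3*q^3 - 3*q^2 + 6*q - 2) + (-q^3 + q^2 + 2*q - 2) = 2*q^6 + 7*q^5 - 3*q^4 + 2*q^3 - 2*q^2 + 8*q - 4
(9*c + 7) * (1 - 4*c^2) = -36*c^3 - 28*c^2 + 9*c + 7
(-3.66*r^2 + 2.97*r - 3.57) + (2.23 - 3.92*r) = -3.66*r^2 - 0.95*r - 1.34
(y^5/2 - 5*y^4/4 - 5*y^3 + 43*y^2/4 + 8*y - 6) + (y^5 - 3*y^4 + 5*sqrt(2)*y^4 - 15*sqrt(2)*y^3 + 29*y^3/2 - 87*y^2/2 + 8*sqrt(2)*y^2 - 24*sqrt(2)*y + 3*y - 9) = 3*y^5/2 - 17*y^4/4 + 5*sqrt(2)*y^4 - 15*sqrt(2)*y^3 + 19*y^3/2 - 131*y^2/4 + 8*sqrt(2)*y^2 - 24*sqrt(2)*y + 11*y - 15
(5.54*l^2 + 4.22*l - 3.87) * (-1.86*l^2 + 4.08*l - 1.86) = -10.3044*l^4 + 14.754*l^3 + 14.1114*l^2 - 23.6388*l + 7.1982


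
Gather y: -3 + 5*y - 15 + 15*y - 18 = 20*y - 36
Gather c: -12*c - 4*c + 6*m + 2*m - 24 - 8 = -16*c + 8*m - 32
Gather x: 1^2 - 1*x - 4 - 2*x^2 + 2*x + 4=-2*x^2 + x + 1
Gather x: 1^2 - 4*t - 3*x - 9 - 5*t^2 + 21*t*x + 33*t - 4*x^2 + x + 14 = -5*t^2 + 29*t - 4*x^2 + x*(21*t - 2) + 6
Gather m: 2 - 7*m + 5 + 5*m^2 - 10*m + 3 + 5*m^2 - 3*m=10*m^2 - 20*m + 10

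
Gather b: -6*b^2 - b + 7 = -6*b^2 - b + 7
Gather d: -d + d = 0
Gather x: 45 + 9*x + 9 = 9*x + 54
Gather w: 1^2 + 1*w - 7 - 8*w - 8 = -7*w - 14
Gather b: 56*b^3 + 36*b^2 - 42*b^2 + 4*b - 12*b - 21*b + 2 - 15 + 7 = 56*b^3 - 6*b^2 - 29*b - 6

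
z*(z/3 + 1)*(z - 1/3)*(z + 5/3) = z^4/3 + 13*z^3/9 + 31*z^2/27 - 5*z/9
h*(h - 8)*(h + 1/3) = h^3 - 23*h^2/3 - 8*h/3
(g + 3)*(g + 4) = g^2 + 7*g + 12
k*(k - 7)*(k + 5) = k^3 - 2*k^2 - 35*k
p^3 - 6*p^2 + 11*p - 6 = (p - 3)*(p - 2)*(p - 1)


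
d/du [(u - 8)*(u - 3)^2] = (u - 3)*(3*u - 19)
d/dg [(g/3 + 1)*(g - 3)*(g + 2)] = g^2 + 4*g/3 - 3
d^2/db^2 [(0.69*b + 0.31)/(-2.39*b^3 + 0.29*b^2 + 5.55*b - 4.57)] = (-23.648094*b^5 - 18.379578*b^4 - 14.983292*b^3 + 114.952188*b^2 + 11.835066*b - 54.920866)/(13.651919*b^9 - 4.969527*b^8 - 94.503468*b^7 + 101.368732*b^6 + 200.448858*b^5 - 389.357754*b^4 + 22.923348*b^3 + 404.132412*b^2 - 347.733585*b + 95.443993)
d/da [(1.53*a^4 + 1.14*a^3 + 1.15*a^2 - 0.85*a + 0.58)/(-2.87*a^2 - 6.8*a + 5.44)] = (-8.7822*a^5 - 34.4838*a^4 + 17.7888*a^3 + 8.3453*a^2 + 15.8412*a - 0.680000000000001)/(8.2369*a^4 + 39.032*a^3 + 15.0144*a^2 - 73.984*a + 29.5936)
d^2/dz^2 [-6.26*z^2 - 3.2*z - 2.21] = -12.5200000000000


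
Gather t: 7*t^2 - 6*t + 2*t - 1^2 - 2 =7*t^2 - 4*t - 3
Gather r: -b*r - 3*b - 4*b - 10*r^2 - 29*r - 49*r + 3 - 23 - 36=-7*b - 10*r^2 + r*(-b - 78) - 56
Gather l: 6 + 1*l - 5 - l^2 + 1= -l^2 + l + 2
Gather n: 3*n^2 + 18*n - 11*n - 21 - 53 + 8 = 3*n^2 + 7*n - 66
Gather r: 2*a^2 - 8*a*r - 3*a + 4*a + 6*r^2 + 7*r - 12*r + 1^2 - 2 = 2*a^2 + a + 6*r^2 + r*(-8*a - 5) - 1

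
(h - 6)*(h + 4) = h^2 - 2*h - 24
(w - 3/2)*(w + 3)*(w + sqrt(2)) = w^3 + sqrt(2)*w^2 + 3*w^2/2 - 9*w/2 + 3*sqrt(2)*w/2 - 9*sqrt(2)/2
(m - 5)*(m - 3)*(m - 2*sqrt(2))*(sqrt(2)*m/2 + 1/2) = sqrt(2)*m^4/2 - 4*sqrt(2)*m^3 - 3*m^3/2 + 13*sqrt(2)*m^2/2 + 12*m^2 - 45*m/2 + 8*sqrt(2)*m - 15*sqrt(2)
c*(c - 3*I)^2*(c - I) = c^4 - 7*I*c^3 - 15*c^2 + 9*I*c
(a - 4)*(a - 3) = a^2 - 7*a + 12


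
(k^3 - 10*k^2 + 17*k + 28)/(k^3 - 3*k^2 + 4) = (k^2 - 11*k + 28)/(k^2 - 4*k + 4)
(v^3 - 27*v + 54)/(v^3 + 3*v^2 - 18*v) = (v - 3)/v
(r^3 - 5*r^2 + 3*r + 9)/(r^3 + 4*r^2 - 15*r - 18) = (r - 3)/(r + 6)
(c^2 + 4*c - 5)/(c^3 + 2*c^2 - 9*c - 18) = (c^2 + 4*c - 5)/(c^3 + 2*c^2 - 9*c - 18)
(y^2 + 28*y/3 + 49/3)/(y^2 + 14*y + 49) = (y + 7/3)/(y + 7)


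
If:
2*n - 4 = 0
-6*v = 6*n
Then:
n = 2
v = -2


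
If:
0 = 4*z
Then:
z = 0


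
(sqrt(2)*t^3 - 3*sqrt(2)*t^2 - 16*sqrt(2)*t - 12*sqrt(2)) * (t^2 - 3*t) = sqrt(2)*t^5 - 6*sqrt(2)*t^4 - 7*sqrt(2)*t^3 + 36*sqrt(2)*t^2 + 36*sqrt(2)*t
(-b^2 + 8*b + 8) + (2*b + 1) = -b^2 + 10*b + 9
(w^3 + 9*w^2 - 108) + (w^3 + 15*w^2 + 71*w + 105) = 2*w^3 + 24*w^2 + 71*w - 3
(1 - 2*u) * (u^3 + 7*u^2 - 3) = -2*u^4 - 13*u^3 + 7*u^2 + 6*u - 3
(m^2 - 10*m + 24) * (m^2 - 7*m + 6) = m^4 - 17*m^3 + 100*m^2 - 228*m + 144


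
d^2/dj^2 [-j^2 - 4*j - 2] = -2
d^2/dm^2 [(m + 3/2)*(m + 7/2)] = 2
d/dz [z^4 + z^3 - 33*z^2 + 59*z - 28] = 4*z^3 + 3*z^2 - 66*z + 59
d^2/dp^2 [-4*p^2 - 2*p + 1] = -8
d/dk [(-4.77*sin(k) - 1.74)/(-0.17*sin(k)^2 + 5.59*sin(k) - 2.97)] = (-0.8109*sin(k)^2 - 0.5916*sin(k) + 23.8935)*cos(k)/(0.0289*sin(k)^4 - 1.9006*sin(k)^3 + 32.2579*sin(k)^2 - 33.2046*sin(k) + 8.8209)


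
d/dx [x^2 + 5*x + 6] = 2*x + 5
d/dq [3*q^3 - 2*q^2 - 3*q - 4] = 9*q^2 - 4*q - 3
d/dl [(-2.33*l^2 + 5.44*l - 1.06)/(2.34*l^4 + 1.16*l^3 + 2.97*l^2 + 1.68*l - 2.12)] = (10.9044*l^5 - 35.486*l^4 - 2.6992*l^3 - 16.3824*l^2 + 16.1756*l - 9.752)/(5.4756*l^8 + 5.4288*l^7 + 15.2452*l^6 + 14.7528*l^5 + 2.7969*l^4 + 5.0608*l^3 - 9.7704*l^2 - 7.1232*l + 4.4944)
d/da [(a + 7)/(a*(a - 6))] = (-a^2 - 14*a + 42)/(a^2*(a^2 - 12*a + 36))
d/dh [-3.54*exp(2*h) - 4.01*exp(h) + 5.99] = (-7.08*exp(h) - 4.01)*exp(h)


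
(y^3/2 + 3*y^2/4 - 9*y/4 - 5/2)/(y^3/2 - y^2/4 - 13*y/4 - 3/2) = (-2*y^3 - 3*y^2 + 9*y + 10)/(-2*y^3 + y^2 + 13*y + 6)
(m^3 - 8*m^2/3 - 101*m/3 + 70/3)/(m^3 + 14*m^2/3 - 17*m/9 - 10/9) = 3*(m - 7)/(3*m + 1)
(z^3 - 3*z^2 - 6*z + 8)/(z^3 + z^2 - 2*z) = (z - 4)/z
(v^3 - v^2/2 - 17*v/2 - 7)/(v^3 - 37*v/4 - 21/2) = 2*(v + 1)/(2*v + 3)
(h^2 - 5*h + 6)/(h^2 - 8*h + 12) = (h - 3)/(h - 6)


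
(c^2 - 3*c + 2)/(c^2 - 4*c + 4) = (c - 1)/(c - 2)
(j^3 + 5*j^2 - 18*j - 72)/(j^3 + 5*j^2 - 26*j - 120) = (j^2 - j - 12)/(j^2 - j - 20)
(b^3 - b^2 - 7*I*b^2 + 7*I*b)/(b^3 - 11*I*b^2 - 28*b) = (b - 1)/(b - 4*I)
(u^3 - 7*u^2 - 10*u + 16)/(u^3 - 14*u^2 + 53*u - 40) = (u + 2)/(u - 5)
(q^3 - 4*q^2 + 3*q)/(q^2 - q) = q - 3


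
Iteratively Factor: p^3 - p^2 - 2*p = (p - 2)*(p^2 + p) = p*(p - 2)*(p + 1)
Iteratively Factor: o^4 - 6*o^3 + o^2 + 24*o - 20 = (o - 5)*(o^3 - o^2 - 4*o + 4) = (o - 5)*(o - 2)*(o^2 + o - 2) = (o - 5)*(o - 2)*(o + 2)*(o - 1)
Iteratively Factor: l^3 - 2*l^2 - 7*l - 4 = (l - 4)*(l^2 + 2*l + 1) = (l - 4)*(l + 1)*(l + 1)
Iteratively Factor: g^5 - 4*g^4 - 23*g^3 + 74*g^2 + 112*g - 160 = (g + 4)*(g^4 - 8*g^3 + 9*g^2 + 38*g - 40) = (g + 2)*(g + 4)*(g^3 - 10*g^2 + 29*g - 20) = (g - 1)*(g + 2)*(g + 4)*(g^2 - 9*g + 20) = (g - 4)*(g - 1)*(g + 2)*(g + 4)*(g - 5)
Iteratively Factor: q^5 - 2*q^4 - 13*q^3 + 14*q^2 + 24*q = (q + 1)*(q^4 - 3*q^3 - 10*q^2 + 24*q) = q*(q + 1)*(q^3 - 3*q^2 - 10*q + 24) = q*(q - 2)*(q + 1)*(q^2 - q - 12) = q*(q - 4)*(q - 2)*(q + 1)*(q + 3)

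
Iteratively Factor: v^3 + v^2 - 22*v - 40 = (v + 4)*(v^2 - 3*v - 10) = (v + 2)*(v + 4)*(v - 5)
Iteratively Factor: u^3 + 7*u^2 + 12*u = (u + 3)*(u^2 + 4*u) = u*(u + 3)*(u + 4)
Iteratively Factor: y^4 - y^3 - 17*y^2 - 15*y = (y + 1)*(y^3 - 2*y^2 - 15*y) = y*(y + 1)*(y^2 - 2*y - 15) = y*(y - 5)*(y + 1)*(y + 3)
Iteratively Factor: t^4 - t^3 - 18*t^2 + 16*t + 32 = (t - 2)*(t^3 + t^2 - 16*t - 16) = (t - 2)*(t + 4)*(t^2 - 3*t - 4) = (t - 2)*(t + 1)*(t + 4)*(t - 4)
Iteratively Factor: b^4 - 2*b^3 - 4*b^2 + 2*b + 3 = (b - 1)*(b^3 - b^2 - 5*b - 3) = (b - 1)*(b + 1)*(b^2 - 2*b - 3) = (b - 1)*(b + 1)^2*(b - 3)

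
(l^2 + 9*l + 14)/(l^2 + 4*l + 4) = (l + 7)/(l + 2)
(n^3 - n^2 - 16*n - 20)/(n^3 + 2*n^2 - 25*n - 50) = (n + 2)/(n + 5)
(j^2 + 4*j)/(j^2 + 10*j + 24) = j/(j + 6)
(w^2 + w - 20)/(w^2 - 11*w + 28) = (w + 5)/(w - 7)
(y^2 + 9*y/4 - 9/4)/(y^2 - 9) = (y - 3/4)/(y - 3)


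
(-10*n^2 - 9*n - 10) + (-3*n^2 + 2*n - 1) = -13*n^2 - 7*n - 11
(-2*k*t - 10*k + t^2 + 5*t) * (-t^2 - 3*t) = 2*k*t^3 + 16*k*t^2 + 30*k*t - t^4 - 8*t^3 - 15*t^2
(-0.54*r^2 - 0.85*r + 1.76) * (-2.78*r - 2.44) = 1.5012*r^3 + 3.6806*r^2 - 2.8188*r - 4.2944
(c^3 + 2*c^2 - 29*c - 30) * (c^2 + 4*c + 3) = c^5 + 6*c^4 - 18*c^3 - 140*c^2 - 207*c - 90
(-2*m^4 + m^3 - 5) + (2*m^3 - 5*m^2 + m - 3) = -2*m^4 + 3*m^3 - 5*m^2 + m - 8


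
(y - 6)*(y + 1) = y^2 - 5*y - 6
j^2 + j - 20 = (j - 4)*(j + 5)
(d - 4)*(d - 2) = d^2 - 6*d + 8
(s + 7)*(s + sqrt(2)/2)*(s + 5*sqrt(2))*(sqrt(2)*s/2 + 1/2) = sqrt(2)*s^4/2 + 7*sqrt(2)*s^3/2 + 6*s^3 + 21*sqrt(2)*s^2/4 + 42*s^2 + 5*s/2 + 147*sqrt(2)*s/4 + 35/2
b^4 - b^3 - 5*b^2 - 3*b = b*(b - 3)*(b + 1)^2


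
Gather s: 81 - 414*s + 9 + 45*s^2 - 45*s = 45*s^2 - 459*s + 90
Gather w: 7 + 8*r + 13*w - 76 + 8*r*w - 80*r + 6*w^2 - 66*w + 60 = -72*r + 6*w^2 + w*(8*r - 53) - 9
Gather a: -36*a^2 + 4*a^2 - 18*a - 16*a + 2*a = -32*a^2 - 32*a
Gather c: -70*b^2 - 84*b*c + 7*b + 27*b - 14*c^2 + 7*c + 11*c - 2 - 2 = -70*b^2 + 34*b - 14*c^2 + c*(18 - 84*b) - 4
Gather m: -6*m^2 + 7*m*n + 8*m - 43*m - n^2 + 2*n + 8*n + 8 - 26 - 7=-6*m^2 + m*(7*n - 35) - n^2 + 10*n - 25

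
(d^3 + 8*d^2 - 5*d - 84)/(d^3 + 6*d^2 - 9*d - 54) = (d^2 + 11*d + 28)/(d^2 + 9*d + 18)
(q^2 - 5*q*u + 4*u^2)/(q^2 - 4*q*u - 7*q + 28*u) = (q - u)/(q - 7)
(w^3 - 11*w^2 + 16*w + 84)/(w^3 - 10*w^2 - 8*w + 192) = (w^2 - 5*w - 14)/(w^2 - 4*w - 32)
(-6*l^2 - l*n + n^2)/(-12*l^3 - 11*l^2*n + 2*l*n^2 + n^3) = (2*l + n)/(4*l^2 + 5*l*n + n^2)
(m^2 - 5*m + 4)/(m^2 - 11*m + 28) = (m - 1)/(m - 7)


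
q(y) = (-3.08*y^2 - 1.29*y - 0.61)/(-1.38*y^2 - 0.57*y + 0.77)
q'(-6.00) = 0.02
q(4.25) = 2.32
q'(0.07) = -3.42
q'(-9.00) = 0.00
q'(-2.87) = 0.21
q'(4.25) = -0.04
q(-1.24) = 5.81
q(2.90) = 2.42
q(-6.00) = 2.28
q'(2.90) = -0.13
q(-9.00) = 2.25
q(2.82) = 2.43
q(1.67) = 2.82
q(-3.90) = 2.36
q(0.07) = -0.99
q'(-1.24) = 15.84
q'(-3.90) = 0.07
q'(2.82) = -0.14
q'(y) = (-6.16*y - 1.29)/(-1.38*y^2 - 0.57*y + 0.77) + (2.76*y + 0.57)*(-3.08*y^2 - 1.29*y - 0.61)/(-1.38*y^2 - 0.57*y + 0.77)^2 = (-0.0246000000000004*y^2 - 6.4268*y - 1.341)/(1.9044*y^4 + 1.5732*y^3 - 1.8003*y^2 - 0.8778*y + 0.5929)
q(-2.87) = 2.49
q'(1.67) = -0.75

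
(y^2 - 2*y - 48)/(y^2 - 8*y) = (y + 6)/y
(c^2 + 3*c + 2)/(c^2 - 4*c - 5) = (c + 2)/(c - 5)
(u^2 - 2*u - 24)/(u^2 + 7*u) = (u^2 - 2*u - 24)/(u*(u + 7))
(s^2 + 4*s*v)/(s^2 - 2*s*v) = (s + 4*v)/(s - 2*v)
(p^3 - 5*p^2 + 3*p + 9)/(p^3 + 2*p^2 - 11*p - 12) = (p - 3)/(p + 4)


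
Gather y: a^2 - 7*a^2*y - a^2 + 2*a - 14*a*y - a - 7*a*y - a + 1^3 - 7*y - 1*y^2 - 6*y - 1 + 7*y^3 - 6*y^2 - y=7*y^3 - 7*y^2 + y*(-7*a^2 - 21*a - 14)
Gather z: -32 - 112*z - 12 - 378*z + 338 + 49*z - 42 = 252 - 441*z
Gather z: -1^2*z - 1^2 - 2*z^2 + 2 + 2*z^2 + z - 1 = 0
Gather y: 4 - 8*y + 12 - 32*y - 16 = -40*y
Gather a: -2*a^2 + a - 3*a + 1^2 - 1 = -2*a^2 - 2*a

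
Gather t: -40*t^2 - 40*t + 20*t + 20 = -40*t^2 - 20*t + 20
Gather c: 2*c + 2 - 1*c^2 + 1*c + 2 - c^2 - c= -2*c^2 + 2*c + 4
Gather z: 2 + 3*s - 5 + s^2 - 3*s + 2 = s^2 - 1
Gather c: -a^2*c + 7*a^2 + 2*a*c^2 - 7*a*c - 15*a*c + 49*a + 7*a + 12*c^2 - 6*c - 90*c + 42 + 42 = 7*a^2 + 56*a + c^2*(2*a + 12) + c*(-a^2 - 22*a - 96) + 84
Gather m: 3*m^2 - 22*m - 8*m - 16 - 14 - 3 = 3*m^2 - 30*m - 33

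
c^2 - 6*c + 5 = (c - 5)*(c - 1)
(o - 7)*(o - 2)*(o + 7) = o^3 - 2*o^2 - 49*o + 98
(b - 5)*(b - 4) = b^2 - 9*b + 20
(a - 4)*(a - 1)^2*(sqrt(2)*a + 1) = sqrt(2)*a^4 - 6*sqrt(2)*a^3 + a^3 - 6*a^2 + 9*sqrt(2)*a^2 - 4*sqrt(2)*a + 9*a - 4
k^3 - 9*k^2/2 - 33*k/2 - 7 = (k - 7)*(k + 1/2)*(k + 2)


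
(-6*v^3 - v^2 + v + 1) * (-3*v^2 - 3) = 18*v^5 + 3*v^4 + 15*v^3 - 3*v - 3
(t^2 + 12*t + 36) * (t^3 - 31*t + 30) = t^5 + 12*t^4 + 5*t^3 - 342*t^2 - 756*t + 1080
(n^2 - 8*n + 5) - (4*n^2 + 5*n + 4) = -3*n^2 - 13*n + 1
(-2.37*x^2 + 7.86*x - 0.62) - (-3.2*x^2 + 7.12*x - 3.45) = 0.83*x^2 + 0.74*x + 2.83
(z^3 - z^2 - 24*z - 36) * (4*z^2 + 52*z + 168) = 4*z^5 + 48*z^4 + 20*z^3 - 1560*z^2 - 5904*z - 6048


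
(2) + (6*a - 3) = 6*a - 1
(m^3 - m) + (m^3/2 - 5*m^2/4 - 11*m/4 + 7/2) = 3*m^3/2 - 5*m^2/4 - 15*m/4 + 7/2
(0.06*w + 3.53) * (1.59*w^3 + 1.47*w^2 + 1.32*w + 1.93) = 0.0954*w^4 + 5.7009*w^3 + 5.2683*w^2 + 4.7754*w + 6.8129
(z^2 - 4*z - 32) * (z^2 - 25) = z^4 - 4*z^3 - 57*z^2 + 100*z + 800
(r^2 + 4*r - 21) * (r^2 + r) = r^4 + 5*r^3 - 17*r^2 - 21*r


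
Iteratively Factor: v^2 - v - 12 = (v - 4)*(v + 3)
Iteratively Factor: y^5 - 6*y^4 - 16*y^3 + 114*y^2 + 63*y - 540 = (y + 3)*(y^4 - 9*y^3 + 11*y^2 + 81*y - 180) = (y - 3)*(y + 3)*(y^3 - 6*y^2 - 7*y + 60) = (y - 4)*(y - 3)*(y + 3)*(y^2 - 2*y - 15) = (y - 4)*(y - 3)*(y + 3)^2*(y - 5)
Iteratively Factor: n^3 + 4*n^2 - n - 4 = (n + 4)*(n^2 - 1) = (n + 1)*(n + 4)*(n - 1)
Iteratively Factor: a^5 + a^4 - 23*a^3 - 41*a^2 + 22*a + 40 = (a + 1)*(a^4 - 23*a^2 - 18*a + 40) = (a - 5)*(a + 1)*(a^3 + 5*a^2 + 2*a - 8) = (a - 5)*(a + 1)*(a + 4)*(a^2 + a - 2) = (a - 5)*(a + 1)*(a + 2)*(a + 4)*(a - 1)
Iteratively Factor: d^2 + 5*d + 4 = (d + 1)*(d + 4)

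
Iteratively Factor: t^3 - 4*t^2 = (t)*(t^2 - 4*t) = t*(t - 4)*(t)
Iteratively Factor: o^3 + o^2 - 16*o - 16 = (o + 1)*(o^2 - 16) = (o - 4)*(o + 1)*(o + 4)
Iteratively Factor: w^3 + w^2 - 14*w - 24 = (w + 3)*(w^2 - 2*w - 8) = (w + 2)*(w + 3)*(w - 4)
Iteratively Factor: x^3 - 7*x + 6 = (x + 3)*(x^2 - 3*x + 2) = (x - 2)*(x + 3)*(x - 1)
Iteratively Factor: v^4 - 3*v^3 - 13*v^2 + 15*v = (v - 5)*(v^3 + 2*v^2 - 3*v) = (v - 5)*(v - 1)*(v^2 + 3*v) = v*(v - 5)*(v - 1)*(v + 3)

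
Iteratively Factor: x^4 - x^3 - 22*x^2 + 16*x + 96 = (x - 3)*(x^3 + 2*x^2 - 16*x - 32) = (x - 4)*(x - 3)*(x^2 + 6*x + 8) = (x - 4)*(x - 3)*(x + 2)*(x + 4)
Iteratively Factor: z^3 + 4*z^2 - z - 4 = (z + 1)*(z^2 + 3*z - 4) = (z - 1)*(z + 1)*(z + 4)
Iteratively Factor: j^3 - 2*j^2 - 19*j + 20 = (j - 1)*(j^2 - j - 20) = (j - 5)*(j - 1)*(j + 4)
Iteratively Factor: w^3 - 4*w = (w + 2)*(w^2 - 2*w) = (w - 2)*(w + 2)*(w)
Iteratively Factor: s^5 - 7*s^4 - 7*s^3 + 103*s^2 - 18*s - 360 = (s - 4)*(s^4 - 3*s^3 - 19*s^2 + 27*s + 90) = (s - 4)*(s + 3)*(s^3 - 6*s^2 - s + 30) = (s - 5)*(s - 4)*(s + 3)*(s^2 - s - 6) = (s - 5)*(s - 4)*(s - 3)*(s + 3)*(s + 2)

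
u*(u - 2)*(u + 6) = u^3 + 4*u^2 - 12*u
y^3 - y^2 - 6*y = y*(y - 3)*(y + 2)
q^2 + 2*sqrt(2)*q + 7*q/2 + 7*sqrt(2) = (q + 7/2)*(q + 2*sqrt(2))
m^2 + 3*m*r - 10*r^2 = (m - 2*r)*(m + 5*r)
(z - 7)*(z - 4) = z^2 - 11*z + 28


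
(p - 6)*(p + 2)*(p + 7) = p^3 + 3*p^2 - 40*p - 84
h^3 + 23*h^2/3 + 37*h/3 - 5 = (h - 1/3)*(h + 3)*(h + 5)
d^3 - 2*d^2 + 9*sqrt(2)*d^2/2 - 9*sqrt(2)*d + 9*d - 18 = (d - 2)*(d + 3*sqrt(2)/2)*(d + 3*sqrt(2))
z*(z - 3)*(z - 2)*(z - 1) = z^4 - 6*z^3 + 11*z^2 - 6*z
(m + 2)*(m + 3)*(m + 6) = m^3 + 11*m^2 + 36*m + 36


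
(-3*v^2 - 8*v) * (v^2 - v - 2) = -3*v^4 - 5*v^3 + 14*v^2 + 16*v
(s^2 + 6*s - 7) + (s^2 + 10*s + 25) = 2*s^2 + 16*s + 18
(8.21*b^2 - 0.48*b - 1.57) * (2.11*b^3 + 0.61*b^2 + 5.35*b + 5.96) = 17.3231*b^5 + 3.9953*b^4 + 40.318*b^3 + 45.4059*b^2 - 11.2603*b - 9.3572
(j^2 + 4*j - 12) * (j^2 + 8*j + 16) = j^4 + 12*j^3 + 36*j^2 - 32*j - 192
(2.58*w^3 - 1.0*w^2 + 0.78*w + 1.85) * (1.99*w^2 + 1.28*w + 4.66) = 5.1342*w^5 + 1.3124*w^4 + 12.295*w^3 + 0.0199000000000003*w^2 + 6.0028*w + 8.621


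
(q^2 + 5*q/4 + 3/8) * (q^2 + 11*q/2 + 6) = q^4 + 27*q^3/4 + 53*q^2/4 + 153*q/16 + 9/4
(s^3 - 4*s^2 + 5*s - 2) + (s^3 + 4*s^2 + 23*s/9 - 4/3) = 2*s^3 + 68*s/9 - 10/3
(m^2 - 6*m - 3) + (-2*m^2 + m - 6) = -m^2 - 5*m - 9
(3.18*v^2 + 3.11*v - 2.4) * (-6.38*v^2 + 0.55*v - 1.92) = -20.2884*v^4 - 18.0928*v^3 + 10.9169*v^2 - 7.2912*v + 4.608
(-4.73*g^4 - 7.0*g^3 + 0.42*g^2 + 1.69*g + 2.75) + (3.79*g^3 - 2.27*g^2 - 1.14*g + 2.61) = -4.73*g^4 - 3.21*g^3 - 1.85*g^2 + 0.55*g + 5.36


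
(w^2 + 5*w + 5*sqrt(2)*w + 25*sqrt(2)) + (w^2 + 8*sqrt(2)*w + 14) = 2*w^2 + 5*w + 13*sqrt(2)*w + 14 + 25*sqrt(2)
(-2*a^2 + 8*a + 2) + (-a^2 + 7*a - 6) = -3*a^2 + 15*a - 4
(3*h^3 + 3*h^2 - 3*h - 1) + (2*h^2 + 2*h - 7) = 3*h^3 + 5*h^2 - h - 8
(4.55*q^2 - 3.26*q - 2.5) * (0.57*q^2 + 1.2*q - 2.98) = 2.5935*q^4 + 3.6018*q^3 - 18.896*q^2 + 6.7148*q + 7.45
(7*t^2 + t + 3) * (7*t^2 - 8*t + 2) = 49*t^4 - 49*t^3 + 27*t^2 - 22*t + 6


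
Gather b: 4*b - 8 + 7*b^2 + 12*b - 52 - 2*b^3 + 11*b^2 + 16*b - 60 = -2*b^3 + 18*b^2 + 32*b - 120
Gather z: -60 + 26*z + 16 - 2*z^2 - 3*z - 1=-2*z^2 + 23*z - 45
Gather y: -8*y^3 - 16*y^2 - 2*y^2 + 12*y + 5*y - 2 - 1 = -8*y^3 - 18*y^2 + 17*y - 3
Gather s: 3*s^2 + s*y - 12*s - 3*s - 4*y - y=3*s^2 + s*(y - 15) - 5*y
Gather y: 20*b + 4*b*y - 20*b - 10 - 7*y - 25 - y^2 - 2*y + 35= -y^2 + y*(4*b - 9)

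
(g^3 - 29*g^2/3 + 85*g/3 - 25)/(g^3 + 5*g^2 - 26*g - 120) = (g^2 - 14*g/3 + 5)/(g^2 + 10*g + 24)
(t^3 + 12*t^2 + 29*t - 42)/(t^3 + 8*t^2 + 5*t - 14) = (t + 6)/(t + 2)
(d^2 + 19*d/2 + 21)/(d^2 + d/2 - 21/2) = (d + 6)/(d - 3)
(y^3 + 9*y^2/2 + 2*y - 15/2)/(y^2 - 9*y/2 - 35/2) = (y^2 + 2*y - 3)/(y - 7)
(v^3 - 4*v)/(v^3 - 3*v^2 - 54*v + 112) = v*(v + 2)/(v^2 - v - 56)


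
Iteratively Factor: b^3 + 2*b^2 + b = (b + 1)*(b^2 + b) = (b + 1)^2*(b)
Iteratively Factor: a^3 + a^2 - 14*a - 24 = (a - 4)*(a^2 + 5*a + 6) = (a - 4)*(a + 2)*(a + 3)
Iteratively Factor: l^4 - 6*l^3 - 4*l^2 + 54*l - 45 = (l - 1)*(l^3 - 5*l^2 - 9*l + 45) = (l - 1)*(l + 3)*(l^2 - 8*l + 15) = (l - 5)*(l - 1)*(l + 3)*(l - 3)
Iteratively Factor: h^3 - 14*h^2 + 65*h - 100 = (h - 5)*(h^2 - 9*h + 20) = (h - 5)^2*(h - 4)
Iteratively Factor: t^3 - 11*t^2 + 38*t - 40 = (t - 4)*(t^2 - 7*t + 10) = (t - 5)*(t - 4)*(t - 2)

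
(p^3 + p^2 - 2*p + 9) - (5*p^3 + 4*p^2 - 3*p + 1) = -4*p^3 - 3*p^2 + p + 8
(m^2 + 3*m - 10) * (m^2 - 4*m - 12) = m^4 - m^3 - 34*m^2 + 4*m + 120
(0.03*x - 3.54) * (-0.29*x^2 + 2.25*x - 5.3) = -0.0087*x^3 + 1.0941*x^2 - 8.124*x + 18.762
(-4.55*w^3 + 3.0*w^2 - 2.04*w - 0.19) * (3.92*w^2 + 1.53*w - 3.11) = -17.836*w^5 + 4.7985*w^4 + 10.7437*w^3 - 13.196*w^2 + 6.0537*w + 0.5909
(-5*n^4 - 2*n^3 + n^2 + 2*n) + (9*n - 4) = -5*n^4 - 2*n^3 + n^2 + 11*n - 4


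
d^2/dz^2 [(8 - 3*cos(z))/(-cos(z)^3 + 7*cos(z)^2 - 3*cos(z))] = (2*(3*cos(z) - 8)*(3*cos(z)^2 - 14*cos(z) + 3)^2*sin(z)^2 - 3*(cos(z)^2 - 7*cos(z) + 3)^2*cos(z)^3 + (cos(z)^2 - 7*cos(z) + 3)*(36*(1 - cos(2*z))^2 - 240*cos(z) + 1112*cos(2*z) - 480*cos(3*z) + 27*cos(4*z) - 99)*cos(z)/8)/((cos(z)^2 - 7*cos(z) + 3)^3*cos(z)^3)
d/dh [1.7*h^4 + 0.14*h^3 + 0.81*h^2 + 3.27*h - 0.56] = 6.8*h^3 + 0.42*h^2 + 1.62*h + 3.27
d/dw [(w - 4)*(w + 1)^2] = (w + 1)*(3*w - 7)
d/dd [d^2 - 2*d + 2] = 2*d - 2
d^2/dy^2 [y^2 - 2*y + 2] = 2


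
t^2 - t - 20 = (t - 5)*(t + 4)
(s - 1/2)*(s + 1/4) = s^2 - s/4 - 1/8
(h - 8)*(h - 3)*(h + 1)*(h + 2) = h^4 - 8*h^3 - 7*h^2 + 50*h + 48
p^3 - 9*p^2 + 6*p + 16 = (p - 8)*(p - 2)*(p + 1)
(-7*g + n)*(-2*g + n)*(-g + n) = -14*g^3 + 23*g^2*n - 10*g*n^2 + n^3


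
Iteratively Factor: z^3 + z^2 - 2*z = (z + 2)*(z^2 - z) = (z - 1)*(z + 2)*(z)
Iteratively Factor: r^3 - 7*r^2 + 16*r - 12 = (r - 2)*(r^2 - 5*r + 6) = (r - 3)*(r - 2)*(r - 2)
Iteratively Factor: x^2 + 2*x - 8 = (x - 2)*(x + 4)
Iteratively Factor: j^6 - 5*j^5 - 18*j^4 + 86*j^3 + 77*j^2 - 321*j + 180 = (j - 4)*(j^5 - j^4 - 22*j^3 - 2*j^2 + 69*j - 45) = (j - 4)*(j - 1)*(j^4 - 22*j^2 - 24*j + 45) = (j - 4)*(j - 1)*(j + 3)*(j^3 - 3*j^2 - 13*j + 15) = (j - 4)*(j - 1)*(j + 3)^2*(j^2 - 6*j + 5) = (j - 4)*(j - 1)^2*(j + 3)^2*(j - 5)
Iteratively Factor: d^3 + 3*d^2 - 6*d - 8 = (d + 4)*(d^2 - d - 2) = (d - 2)*(d + 4)*(d + 1)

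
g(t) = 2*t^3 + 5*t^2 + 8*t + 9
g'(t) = 6*t^2 + 10*t + 8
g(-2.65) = -14.31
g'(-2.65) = 23.64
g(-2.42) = -9.42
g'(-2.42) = 18.94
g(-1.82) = -1.06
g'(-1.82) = 9.67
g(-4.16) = -81.73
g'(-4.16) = 70.23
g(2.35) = 81.37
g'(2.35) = 64.64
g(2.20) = 72.10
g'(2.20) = 59.04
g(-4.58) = -114.90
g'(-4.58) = 88.06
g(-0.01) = 8.92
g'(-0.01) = 7.90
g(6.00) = 669.00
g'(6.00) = 284.00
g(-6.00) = -291.00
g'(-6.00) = 164.00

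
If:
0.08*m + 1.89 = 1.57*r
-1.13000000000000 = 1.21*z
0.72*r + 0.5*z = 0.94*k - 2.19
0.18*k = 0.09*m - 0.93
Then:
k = 3.43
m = 17.19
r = 2.08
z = -0.93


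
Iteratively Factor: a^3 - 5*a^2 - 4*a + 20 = (a + 2)*(a^2 - 7*a + 10) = (a - 2)*(a + 2)*(a - 5)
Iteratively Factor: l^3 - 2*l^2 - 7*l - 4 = (l + 1)*(l^2 - 3*l - 4) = (l - 4)*(l + 1)*(l + 1)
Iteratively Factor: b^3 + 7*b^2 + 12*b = (b)*(b^2 + 7*b + 12) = b*(b + 4)*(b + 3)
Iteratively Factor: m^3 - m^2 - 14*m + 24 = (m - 2)*(m^2 + m - 12) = (m - 2)*(m + 4)*(m - 3)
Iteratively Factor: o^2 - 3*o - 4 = (o + 1)*(o - 4)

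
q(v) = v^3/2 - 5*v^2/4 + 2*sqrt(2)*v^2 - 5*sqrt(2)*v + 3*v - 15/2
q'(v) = 3*v^2/2 - 5*v/2 + 4*sqrt(2)*v - 5*sqrt(2) + 3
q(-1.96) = 2.78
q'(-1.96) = -4.50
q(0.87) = -9.52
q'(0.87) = -0.19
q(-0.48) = -5.24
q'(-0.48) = -5.24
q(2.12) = -4.27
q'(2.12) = 9.36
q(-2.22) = 3.85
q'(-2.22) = -3.69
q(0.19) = -8.21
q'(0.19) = -3.42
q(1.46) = -8.52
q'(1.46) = 3.74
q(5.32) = 90.80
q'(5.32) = 55.18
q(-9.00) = -207.51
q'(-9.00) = 89.02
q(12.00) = 1034.94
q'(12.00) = 249.81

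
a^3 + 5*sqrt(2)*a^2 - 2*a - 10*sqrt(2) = (a - sqrt(2))*(a + sqrt(2))*(a + 5*sqrt(2))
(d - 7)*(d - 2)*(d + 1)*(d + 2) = d^4 - 6*d^3 - 11*d^2 + 24*d + 28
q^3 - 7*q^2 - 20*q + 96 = (q - 8)*(q - 3)*(q + 4)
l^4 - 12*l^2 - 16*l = l*(l - 4)*(l + 2)^2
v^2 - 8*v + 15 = (v - 5)*(v - 3)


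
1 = 1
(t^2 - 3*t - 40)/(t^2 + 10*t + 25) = (t - 8)/(t + 5)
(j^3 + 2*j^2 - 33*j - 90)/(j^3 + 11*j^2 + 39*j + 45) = (j - 6)/(j + 3)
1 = 1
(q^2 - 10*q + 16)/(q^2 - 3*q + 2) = (q - 8)/(q - 1)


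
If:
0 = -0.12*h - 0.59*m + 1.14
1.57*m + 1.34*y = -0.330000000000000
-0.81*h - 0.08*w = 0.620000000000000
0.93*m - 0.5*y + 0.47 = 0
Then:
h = 11.42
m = -0.39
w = -123.42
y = 0.21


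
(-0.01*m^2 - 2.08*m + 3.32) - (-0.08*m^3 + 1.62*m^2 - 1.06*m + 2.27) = 0.08*m^3 - 1.63*m^2 - 1.02*m + 1.05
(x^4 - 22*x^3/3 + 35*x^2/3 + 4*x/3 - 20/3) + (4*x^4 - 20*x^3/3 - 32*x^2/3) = 5*x^4 - 14*x^3 + x^2 + 4*x/3 - 20/3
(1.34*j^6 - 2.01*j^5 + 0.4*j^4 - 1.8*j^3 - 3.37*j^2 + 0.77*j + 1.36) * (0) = 0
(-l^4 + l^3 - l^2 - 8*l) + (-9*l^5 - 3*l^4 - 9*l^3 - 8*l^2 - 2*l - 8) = -9*l^5 - 4*l^4 - 8*l^3 - 9*l^2 - 10*l - 8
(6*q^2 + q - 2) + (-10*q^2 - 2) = -4*q^2 + q - 4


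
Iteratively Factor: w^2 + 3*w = (w)*(w + 3)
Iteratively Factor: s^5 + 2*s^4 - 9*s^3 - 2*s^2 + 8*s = (s)*(s^4 + 2*s^3 - 9*s^2 - 2*s + 8) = s*(s + 4)*(s^3 - 2*s^2 - s + 2) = s*(s - 2)*(s + 4)*(s^2 - 1) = s*(s - 2)*(s + 1)*(s + 4)*(s - 1)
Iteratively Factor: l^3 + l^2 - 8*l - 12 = (l + 2)*(l^2 - l - 6) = (l + 2)^2*(l - 3)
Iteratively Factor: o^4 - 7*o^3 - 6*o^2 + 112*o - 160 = (o + 4)*(o^3 - 11*o^2 + 38*o - 40) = (o - 4)*(o + 4)*(o^2 - 7*o + 10) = (o - 5)*(o - 4)*(o + 4)*(o - 2)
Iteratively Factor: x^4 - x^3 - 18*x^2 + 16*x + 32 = (x + 4)*(x^3 - 5*x^2 + 2*x + 8) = (x + 1)*(x + 4)*(x^2 - 6*x + 8) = (x - 2)*(x + 1)*(x + 4)*(x - 4)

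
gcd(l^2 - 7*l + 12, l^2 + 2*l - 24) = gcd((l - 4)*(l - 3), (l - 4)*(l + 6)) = l - 4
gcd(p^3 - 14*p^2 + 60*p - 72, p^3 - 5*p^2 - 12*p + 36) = p^2 - 8*p + 12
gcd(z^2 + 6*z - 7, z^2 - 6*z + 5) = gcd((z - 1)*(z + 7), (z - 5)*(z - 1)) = z - 1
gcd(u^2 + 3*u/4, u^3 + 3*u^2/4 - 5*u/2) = u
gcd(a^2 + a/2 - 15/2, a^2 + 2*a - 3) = a + 3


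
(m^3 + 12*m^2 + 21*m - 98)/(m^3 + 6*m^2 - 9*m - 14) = (m + 7)/(m + 1)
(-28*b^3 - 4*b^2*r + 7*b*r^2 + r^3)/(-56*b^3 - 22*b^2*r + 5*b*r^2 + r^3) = (-2*b + r)/(-4*b + r)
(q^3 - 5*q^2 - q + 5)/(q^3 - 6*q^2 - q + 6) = (q - 5)/(q - 6)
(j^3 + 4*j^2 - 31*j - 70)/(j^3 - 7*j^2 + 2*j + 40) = (j + 7)/(j - 4)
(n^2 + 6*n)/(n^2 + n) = (n + 6)/(n + 1)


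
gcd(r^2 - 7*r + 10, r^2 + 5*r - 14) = r - 2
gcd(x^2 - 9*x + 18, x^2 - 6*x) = x - 6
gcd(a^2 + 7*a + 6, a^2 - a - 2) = a + 1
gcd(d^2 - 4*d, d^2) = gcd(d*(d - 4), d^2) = d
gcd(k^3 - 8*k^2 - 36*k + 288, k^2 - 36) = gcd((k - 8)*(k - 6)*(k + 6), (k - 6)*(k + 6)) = k^2 - 36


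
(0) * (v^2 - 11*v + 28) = 0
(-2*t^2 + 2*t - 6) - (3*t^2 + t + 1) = -5*t^2 + t - 7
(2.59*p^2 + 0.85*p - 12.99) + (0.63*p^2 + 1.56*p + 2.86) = 3.22*p^2 + 2.41*p - 10.13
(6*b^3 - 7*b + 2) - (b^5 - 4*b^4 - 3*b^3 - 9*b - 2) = -b^5 + 4*b^4 + 9*b^3 + 2*b + 4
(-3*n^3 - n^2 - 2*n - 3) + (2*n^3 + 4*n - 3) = -n^3 - n^2 + 2*n - 6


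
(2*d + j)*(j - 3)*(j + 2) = 2*d*j^2 - 2*d*j - 12*d + j^3 - j^2 - 6*j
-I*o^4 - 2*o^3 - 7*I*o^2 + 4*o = o*(o - 4*I)*(o + I)*(-I*o + 1)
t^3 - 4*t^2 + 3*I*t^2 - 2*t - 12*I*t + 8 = (t - 4)*(t + I)*(t + 2*I)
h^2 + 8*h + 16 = (h + 4)^2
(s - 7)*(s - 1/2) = s^2 - 15*s/2 + 7/2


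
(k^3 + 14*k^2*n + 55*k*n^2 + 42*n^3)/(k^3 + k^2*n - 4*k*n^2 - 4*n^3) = (k^2 + 13*k*n + 42*n^2)/(k^2 - 4*n^2)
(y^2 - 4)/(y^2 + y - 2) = (y - 2)/(y - 1)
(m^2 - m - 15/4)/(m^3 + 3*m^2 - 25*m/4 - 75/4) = (2*m + 3)/(2*m^2 + 11*m + 15)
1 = 1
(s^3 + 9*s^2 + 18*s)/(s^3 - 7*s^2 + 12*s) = (s^2 + 9*s + 18)/(s^2 - 7*s + 12)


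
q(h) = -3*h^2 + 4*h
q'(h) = 4 - 6*h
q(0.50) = 1.25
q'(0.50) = 1.00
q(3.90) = -30.03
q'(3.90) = -19.40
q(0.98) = 1.04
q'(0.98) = -1.88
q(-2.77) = -34.10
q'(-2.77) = 20.62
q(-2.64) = -31.47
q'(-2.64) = 19.84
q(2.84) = -12.84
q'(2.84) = -13.04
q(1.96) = -3.68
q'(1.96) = -7.76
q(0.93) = 1.13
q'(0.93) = -1.58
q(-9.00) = -279.00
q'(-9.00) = 58.00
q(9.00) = -207.00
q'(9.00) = -50.00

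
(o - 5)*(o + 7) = o^2 + 2*o - 35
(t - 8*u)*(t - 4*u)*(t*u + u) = t^3*u - 12*t^2*u^2 + t^2*u + 32*t*u^3 - 12*t*u^2 + 32*u^3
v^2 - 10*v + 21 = (v - 7)*(v - 3)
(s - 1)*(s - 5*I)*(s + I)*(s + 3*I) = s^4 - s^3 - I*s^3 + 17*s^2 + I*s^2 - 17*s + 15*I*s - 15*I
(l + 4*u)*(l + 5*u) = l^2 + 9*l*u + 20*u^2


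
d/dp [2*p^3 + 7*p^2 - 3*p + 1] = 6*p^2 + 14*p - 3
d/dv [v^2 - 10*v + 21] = 2*v - 10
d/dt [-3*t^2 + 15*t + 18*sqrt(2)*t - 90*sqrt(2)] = -6*t + 15 + 18*sqrt(2)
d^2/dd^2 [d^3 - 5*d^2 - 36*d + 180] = 6*d - 10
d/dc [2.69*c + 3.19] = 2.69000000000000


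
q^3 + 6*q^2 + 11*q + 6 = (q + 1)*(q + 2)*(q + 3)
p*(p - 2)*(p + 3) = p^3 + p^2 - 6*p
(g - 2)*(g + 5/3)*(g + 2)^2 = g^4 + 11*g^3/3 - 2*g^2/3 - 44*g/3 - 40/3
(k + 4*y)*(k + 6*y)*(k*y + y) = k^3*y + 10*k^2*y^2 + k^2*y + 24*k*y^3 + 10*k*y^2 + 24*y^3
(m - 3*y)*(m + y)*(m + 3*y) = m^3 + m^2*y - 9*m*y^2 - 9*y^3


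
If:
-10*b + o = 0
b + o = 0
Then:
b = 0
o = 0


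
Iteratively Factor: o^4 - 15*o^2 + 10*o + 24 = (o - 3)*(o^3 + 3*o^2 - 6*o - 8) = (o - 3)*(o + 1)*(o^2 + 2*o - 8) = (o - 3)*(o + 1)*(o + 4)*(o - 2)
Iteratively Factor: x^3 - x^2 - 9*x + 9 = (x - 3)*(x^2 + 2*x - 3) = (x - 3)*(x - 1)*(x + 3)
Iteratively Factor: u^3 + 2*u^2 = (u + 2)*(u^2) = u*(u + 2)*(u)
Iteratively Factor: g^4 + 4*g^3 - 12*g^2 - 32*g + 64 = (g + 4)*(g^3 - 12*g + 16) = (g - 2)*(g + 4)*(g^2 + 2*g - 8) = (g - 2)^2*(g + 4)*(g + 4)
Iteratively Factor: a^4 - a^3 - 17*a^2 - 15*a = (a - 5)*(a^3 + 4*a^2 + 3*a) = a*(a - 5)*(a^2 + 4*a + 3) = a*(a - 5)*(a + 3)*(a + 1)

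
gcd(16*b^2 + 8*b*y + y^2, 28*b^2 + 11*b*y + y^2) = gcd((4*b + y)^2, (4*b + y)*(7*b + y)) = 4*b + y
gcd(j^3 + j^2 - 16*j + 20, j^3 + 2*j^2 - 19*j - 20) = j + 5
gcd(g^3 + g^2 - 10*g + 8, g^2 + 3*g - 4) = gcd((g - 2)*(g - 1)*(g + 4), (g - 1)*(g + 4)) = g^2 + 3*g - 4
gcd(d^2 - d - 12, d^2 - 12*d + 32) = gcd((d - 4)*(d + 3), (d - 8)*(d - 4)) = d - 4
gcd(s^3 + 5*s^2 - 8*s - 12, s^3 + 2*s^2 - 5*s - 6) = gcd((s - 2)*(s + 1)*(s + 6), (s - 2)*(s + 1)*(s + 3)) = s^2 - s - 2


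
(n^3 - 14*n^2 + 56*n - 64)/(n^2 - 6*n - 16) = (n^2 - 6*n + 8)/(n + 2)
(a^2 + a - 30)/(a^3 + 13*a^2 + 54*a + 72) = (a - 5)/(a^2 + 7*a + 12)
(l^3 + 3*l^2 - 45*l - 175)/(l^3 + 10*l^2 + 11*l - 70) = (l^2 - 2*l - 35)/(l^2 + 5*l - 14)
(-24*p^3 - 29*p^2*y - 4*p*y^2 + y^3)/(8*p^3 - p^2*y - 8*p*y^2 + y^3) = (3*p + y)/(-p + y)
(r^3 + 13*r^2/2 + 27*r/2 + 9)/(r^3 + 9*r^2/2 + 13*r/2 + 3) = (r + 3)/(r + 1)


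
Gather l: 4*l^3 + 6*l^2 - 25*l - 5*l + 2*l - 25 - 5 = 4*l^3 + 6*l^2 - 28*l - 30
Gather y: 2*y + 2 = 2*y + 2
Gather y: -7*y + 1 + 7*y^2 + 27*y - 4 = 7*y^2 + 20*y - 3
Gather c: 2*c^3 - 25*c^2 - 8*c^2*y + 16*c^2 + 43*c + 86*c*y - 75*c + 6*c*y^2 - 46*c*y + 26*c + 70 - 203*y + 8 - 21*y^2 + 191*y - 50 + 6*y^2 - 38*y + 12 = 2*c^3 + c^2*(-8*y - 9) + c*(6*y^2 + 40*y - 6) - 15*y^2 - 50*y + 40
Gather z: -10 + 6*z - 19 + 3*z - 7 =9*z - 36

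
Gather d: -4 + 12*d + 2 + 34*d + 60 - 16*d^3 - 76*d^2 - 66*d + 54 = -16*d^3 - 76*d^2 - 20*d + 112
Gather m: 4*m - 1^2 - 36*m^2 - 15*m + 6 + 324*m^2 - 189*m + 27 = 288*m^2 - 200*m + 32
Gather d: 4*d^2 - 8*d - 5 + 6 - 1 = 4*d^2 - 8*d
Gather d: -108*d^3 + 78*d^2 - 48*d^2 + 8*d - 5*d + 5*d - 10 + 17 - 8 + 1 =-108*d^3 + 30*d^2 + 8*d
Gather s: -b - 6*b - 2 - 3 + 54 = 49 - 7*b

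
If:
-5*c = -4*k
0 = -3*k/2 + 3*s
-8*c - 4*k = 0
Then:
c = 0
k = 0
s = 0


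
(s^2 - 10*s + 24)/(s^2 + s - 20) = (s - 6)/(s + 5)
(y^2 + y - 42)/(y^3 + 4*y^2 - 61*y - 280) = (y - 6)/(y^2 - 3*y - 40)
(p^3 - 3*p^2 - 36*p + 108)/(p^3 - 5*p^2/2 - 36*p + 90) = 2*(p - 3)/(2*p - 5)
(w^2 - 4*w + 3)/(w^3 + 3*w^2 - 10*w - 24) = (w - 1)/(w^2 + 6*w + 8)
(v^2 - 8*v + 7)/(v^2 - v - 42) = (v - 1)/(v + 6)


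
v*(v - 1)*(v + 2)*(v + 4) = v^4 + 5*v^3 + 2*v^2 - 8*v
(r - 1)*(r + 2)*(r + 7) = r^3 + 8*r^2 + 5*r - 14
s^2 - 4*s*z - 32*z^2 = (s - 8*z)*(s + 4*z)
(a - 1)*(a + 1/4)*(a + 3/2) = a^3 + 3*a^2/4 - 11*a/8 - 3/8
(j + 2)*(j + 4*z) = j^2 + 4*j*z + 2*j + 8*z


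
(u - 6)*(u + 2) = u^2 - 4*u - 12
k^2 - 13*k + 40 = (k - 8)*(k - 5)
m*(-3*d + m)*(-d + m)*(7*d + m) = 21*d^3*m - 25*d^2*m^2 + 3*d*m^3 + m^4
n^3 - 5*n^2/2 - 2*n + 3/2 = (n - 3)*(n - 1/2)*(n + 1)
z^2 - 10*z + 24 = (z - 6)*(z - 4)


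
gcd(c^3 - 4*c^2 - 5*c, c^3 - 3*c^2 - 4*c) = c^2 + c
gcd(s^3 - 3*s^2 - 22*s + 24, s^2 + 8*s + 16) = s + 4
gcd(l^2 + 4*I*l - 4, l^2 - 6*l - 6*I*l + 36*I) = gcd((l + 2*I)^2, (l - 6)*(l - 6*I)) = 1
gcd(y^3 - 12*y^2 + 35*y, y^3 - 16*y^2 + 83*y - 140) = y^2 - 12*y + 35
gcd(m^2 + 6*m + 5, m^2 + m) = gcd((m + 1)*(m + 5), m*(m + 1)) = m + 1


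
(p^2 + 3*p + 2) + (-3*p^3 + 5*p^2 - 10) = -3*p^3 + 6*p^2 + 3*p - 8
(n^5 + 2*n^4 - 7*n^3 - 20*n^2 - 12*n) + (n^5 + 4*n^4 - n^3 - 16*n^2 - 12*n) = 2*n^5 + 6*n^4 - 8*n^3 - 36*n^2 - 24*n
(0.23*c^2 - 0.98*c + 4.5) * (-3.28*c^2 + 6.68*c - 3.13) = -0.7544*c^4 + 4.7508*c^3 - 22.0263*c^2 + 33.1274*c - 14.085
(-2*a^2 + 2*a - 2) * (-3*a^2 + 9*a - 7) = 6*a^4 - 24*a^3 + 38*a^2 - 32*a + 14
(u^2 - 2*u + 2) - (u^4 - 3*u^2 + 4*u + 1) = -u^4 + 4*u^2 - 6*u + 1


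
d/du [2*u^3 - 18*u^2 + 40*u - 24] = 6*u^2 - 36*u + 40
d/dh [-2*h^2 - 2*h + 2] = -4*h - 2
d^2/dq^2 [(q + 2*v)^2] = 2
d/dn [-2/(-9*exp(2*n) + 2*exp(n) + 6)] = (4 - 36*exp(n))*exp(n)/(-9*exp(2*n) + 2*exp(n) + 6)^2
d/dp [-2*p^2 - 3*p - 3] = -4*p - 3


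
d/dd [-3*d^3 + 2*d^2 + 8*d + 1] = -9*d^2 + 4*d + 8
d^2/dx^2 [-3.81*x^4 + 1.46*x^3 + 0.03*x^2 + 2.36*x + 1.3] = -45.72*x^2 + 8.76*x + 0.06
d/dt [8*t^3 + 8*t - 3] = 24*t^2 + 8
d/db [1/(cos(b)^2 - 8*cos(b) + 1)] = 2*(cos(b) - 4)*sin(b)/(cos(b)^2 - 8*cos(b) + 1)^2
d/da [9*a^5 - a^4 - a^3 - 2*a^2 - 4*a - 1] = 45*a^4 - 4*a^3 - 3*a^2 - 4*a - 4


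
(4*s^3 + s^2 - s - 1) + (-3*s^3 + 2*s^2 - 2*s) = s^3 + 3*s^2 - 3*s - 1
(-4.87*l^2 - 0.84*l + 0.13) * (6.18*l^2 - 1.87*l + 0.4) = -30.0966*l^4 + 3.9157*l^3 + 0.4262*l^2 - 0.5791*l + 0.052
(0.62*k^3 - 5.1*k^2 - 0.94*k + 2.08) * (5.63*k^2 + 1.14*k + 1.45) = 3.4906*k^5 - 28.0062*k^4 - 10.2072*k^3 + 3.2438*k^2 + 1.0082*k + 3.016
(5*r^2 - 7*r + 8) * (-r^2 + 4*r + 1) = -5*r^4 + 27*r^3 - 31*r^2 + 25*r + 8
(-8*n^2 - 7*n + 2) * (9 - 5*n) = 40*n^3 - 37*n^2 - 73*n + 18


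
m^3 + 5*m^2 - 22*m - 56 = (m - 4)*(m + 2)*(m + 7)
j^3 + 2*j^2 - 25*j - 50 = (j - 5)*(j + 2)*(j + 5)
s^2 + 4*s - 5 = (s - 1)*(s + 5)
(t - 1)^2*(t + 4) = t^3 + 2*t^2 - 7*t + 4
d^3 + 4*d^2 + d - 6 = (d - 1)*(d + 2)*(d + 3)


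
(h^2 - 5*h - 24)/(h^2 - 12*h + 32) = (h + 3)/(h - 4)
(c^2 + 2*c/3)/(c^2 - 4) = c*(3*c + 2)/(3*(c^2 - 4))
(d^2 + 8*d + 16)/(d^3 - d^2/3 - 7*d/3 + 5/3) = 3*(d^2 + 8*d + 16)/(3*d^3 - d^2 - 7*d + 5)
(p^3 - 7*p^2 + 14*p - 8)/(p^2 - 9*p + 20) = (p^2 - 3*p + 2)/(p - 5)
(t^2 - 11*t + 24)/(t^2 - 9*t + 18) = (t - 8)/(t - 6)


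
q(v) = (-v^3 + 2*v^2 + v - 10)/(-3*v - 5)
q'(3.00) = 0.76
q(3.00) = 1.14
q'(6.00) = 2.77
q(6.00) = 6.43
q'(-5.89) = -5.18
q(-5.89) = 20.35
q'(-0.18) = -1.57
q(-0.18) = 2.27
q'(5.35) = 2.33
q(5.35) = 4.78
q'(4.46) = 1.74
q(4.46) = 2.96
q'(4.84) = 1.99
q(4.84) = 3.67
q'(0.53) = -0.97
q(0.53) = 1.37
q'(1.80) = -0.06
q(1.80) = 0.73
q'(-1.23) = -4.63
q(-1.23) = 4.84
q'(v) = (-3*v^2 + 4*v + 1)/(-3*v - 5) + 3*(-v^3 + 2*v^2 + v - 10)/(-3*v - 5)^2 = (6*v^3 + 9*v^2 - 20*v - 35)/(9*v^2 + 30*v + 25)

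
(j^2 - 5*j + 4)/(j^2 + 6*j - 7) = (j - 4)/(j + 7)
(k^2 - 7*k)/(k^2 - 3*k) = (k - 7)/(k - 3)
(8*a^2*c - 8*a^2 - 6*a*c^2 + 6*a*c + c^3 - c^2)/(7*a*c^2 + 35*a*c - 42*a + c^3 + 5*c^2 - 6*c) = (8*a^2 - 6*a*c + c^2)/(7*a*c + 42*a + c^2 + 6*c)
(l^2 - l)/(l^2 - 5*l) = (l - 1)/(l - 5)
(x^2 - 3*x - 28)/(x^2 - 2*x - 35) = (x + 4)/(x + 5)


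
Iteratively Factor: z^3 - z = (z + 1)*(z^2 - z) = (z - 1)*(z + 1)*(z)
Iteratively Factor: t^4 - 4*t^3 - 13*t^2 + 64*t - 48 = (t - 3)*(t^3 - t^2 - 16*t + 16) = (t - 3)*(t - 1)*(t^2 - 16) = (t - 4)*(t - 3)*(t - 1)*(t + 4)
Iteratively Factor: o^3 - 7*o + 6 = (o + 3)*(o^2 - 3*o + 2) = (o - 1)*(o + 3)*(o - 2)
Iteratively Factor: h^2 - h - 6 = (h - 3)*(h + 2)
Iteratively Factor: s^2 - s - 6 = (s - 3)*(s + 2)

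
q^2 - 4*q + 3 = (q - 3)*(q - 1)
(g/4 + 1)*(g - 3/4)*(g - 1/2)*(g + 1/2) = g^4/4 + 13*g^3/16 - 13*g^2/16 - 13*g/64 + 3/16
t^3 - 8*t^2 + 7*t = t*(t - 7)*(t - 1)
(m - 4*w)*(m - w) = m^2 - 5*m*w + 4*w^2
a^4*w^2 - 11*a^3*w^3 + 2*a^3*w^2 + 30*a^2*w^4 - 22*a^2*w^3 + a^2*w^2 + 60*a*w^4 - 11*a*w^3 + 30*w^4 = (a - 6*w)*(a - 5*w)*(a*w + w)^2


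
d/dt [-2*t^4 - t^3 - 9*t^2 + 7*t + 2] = -8*t^3 - 3*t^2 - 18*t + 7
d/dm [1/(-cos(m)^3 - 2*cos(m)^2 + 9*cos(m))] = (-3*cos(m)^2 - 4*cos(m) + 9)*sin(m)/((cos(m)^2 + 2*cos(m) - 9)^2*cos(m)^2)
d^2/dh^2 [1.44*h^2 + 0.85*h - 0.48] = 2.88000000000000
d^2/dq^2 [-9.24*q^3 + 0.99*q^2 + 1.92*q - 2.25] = 1.98 - 55.44*q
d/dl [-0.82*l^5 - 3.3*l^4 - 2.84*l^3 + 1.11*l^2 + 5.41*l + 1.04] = -4.1*l^4 - 13.2*l^3 - 8.52*l^2 + 2.22*l + 5.41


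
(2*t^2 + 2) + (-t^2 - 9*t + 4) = t^2 - 9*t + 6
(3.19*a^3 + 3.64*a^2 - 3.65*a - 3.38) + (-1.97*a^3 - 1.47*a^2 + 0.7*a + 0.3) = 1.22*a^3 + 2.17*a^2 - 2.95*a - 3.08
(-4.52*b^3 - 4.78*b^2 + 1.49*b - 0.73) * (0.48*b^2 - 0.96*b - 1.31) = -2.1696*b^5 + 2.0448*b^4 + 11.2252*b^3 + 4.481*b^2 - 1.2511*b + 0.9563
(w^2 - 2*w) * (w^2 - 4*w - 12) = w^4 - 6*w^3 - 4*w^2 + 24*w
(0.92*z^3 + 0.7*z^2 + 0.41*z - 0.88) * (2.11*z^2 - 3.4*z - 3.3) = 1.9412*z^5 - 1.651*z^4 - 4.5509*z^3 - 5.5608*z^2 + 1.639*z + 2.904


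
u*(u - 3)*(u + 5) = u^3 + 2*u^2 - 15*u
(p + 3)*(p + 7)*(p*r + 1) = p^3*r + 10*p^2*r + p^2 + 21*p*r + 10*p + 21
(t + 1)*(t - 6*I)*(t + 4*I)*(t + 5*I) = t^4 + t^3 + 3*I*t^3 + 34*t^2 + 3*I*t^2 + 34*t + 120*I*t + 120*I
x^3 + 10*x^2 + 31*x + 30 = (x + 2)*(x + 3)*(x + 5)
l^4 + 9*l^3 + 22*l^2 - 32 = (l - 1)*(l + 2)*(l + 4)^2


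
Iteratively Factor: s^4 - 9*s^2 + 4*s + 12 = (s - 2)*(s^3 + 2*s^2 - 5*s - 6) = (s - 2)*(s + 3)*(s^2 - s - 2) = (s - 2)*(s + 1)*(s + 3)*(s - 2)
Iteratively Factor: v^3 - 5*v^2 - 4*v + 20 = (v - 2)*(v^2 - 3*v - 10) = (v - 2)*(v + 2)*(v - 5)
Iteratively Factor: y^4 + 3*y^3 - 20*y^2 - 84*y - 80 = (y - 5)*(y^3 + 8*y^2 + 20*y + 16) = (y - 5)*(y + 2)*(y^2 + 6*y + 8) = (y - 5)*(y + 2)^2*(y + 4)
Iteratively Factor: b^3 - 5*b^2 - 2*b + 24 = (b - 3)*(b^2 - 2*b - 8) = (b - 3)*(b + 2)*(b - 4)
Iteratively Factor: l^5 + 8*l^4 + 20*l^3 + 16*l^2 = (l)*(l^4 + 8*l^3 + 20*l^2 + 16*l) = l*(l + 4)*(l^3 + 4*l^2 + 4*l) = l*(l + 2)*(l + 4)*(l^2 + 2*l) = l^2*(l + 2)*(l + 4)*(l + 2)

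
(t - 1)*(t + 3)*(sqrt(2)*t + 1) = sqrt(2)*t^3 + t^2 + 2*sqrt(2)*t^2 - 3*sqrt(2)*t + 2*t - 3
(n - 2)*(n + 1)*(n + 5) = n^3 + 4*n^2 - 7*n - 10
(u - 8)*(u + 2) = u^2 - 6*u - 16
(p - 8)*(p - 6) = p^2 - 14*p + 48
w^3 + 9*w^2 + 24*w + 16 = (w + 1)*(w + 4)^2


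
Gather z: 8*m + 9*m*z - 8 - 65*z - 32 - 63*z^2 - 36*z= 8*m - 63*z^2 + z*(9*m - 101) - 40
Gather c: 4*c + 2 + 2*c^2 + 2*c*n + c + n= 2*c^2 + c*(2*n + 5) + n + 2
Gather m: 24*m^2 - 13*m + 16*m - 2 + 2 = 24*m^2 + 3*m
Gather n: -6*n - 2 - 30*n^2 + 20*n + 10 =-30*n^2 + 14*n + 8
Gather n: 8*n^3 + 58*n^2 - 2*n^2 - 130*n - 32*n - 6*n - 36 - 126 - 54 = 8*n^3 + 56*n^2 - 168*n - 216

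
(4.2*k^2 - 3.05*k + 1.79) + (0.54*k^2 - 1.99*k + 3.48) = 4.74*k^2 - 5.04*k + 5.27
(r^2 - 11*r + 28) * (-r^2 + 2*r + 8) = -r^4 + 13*r^3 - 42*r^2 - 32*r + 224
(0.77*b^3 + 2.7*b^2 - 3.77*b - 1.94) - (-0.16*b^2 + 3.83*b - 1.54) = 0.77*b^3 + 2.86*b^2 - 7.6*b - 0.4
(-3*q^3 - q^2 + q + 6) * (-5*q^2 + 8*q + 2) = 15*q^5 - 19*q^4 - 19*q^3 - 24*q^2 + 50*q + 12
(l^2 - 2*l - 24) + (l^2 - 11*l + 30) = 2*l^2 - 13*l + 6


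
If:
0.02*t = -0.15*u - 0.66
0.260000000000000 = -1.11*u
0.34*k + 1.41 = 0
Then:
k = -4.15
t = -31.24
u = -0.23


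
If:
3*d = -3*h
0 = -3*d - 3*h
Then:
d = -h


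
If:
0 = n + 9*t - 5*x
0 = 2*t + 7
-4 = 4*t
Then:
No Solution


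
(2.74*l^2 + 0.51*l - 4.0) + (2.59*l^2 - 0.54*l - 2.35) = 5.33*l^2 - 0.03*l - 6.35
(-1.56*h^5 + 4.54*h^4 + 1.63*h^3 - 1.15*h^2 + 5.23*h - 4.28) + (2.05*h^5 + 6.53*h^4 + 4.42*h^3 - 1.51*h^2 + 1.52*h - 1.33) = 0.49*h^5 + 11.07*h^4 + 6.05*h^3 - 2.66*h^2 + 6.75*h - 5.61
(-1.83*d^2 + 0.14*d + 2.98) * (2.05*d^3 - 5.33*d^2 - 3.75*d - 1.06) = -3.7515*d^5 + 10.0409*d^4 + 12.2253*d^3 - 14.4686*d^2 - 11.3234*d - 3.1588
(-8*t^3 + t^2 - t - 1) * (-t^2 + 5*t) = 8*t^5 - 41*t^4 + 6*t^3 - 4*t^2 - 5*t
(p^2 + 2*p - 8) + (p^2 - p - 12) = 2*p^2 + p - 20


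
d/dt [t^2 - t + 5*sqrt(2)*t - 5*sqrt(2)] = 2*t - 1 + 5*sqrt(2)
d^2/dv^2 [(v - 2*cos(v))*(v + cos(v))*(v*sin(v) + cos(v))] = -v^3*sin(v) + 2*v^2*sin(2*v) + 5*v^2*cos(v) + 5*v*sin(v)/2 + 9*v*sin(3*v)/2 - 2*v*cos(2*v) + sin(2*v) + 5*cos(v)/2 + 3*cos(3*v)/2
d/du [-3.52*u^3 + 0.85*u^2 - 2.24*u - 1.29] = -10.56*u^2 + 1.7*u - 2.24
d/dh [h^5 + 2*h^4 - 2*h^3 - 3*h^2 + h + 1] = 5*h^4 + 8*h^3 - 6*h^2 - 6*h + 1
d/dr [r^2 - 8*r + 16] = 2*r - 8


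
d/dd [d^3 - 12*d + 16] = 3*d^2 - 12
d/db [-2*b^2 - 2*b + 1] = -4*b - 2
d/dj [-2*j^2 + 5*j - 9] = 5 - 4*j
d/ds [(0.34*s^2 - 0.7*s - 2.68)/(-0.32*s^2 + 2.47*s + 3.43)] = (0.6158*s^2 + 0.6172*s + 4.2186)/(0.1024*s^4 - 1.5808*s^3 + 3.9057*s^2 + 16.9442*s + 11.7649)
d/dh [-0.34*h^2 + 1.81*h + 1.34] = 1.81 - 0.68*h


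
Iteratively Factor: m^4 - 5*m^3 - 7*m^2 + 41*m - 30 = (m + 3)*(m^3 - 8*m^2 + 17*m - 10) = (m - 5)*(m + 3)*(m^2 - 3*m + 2) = (m - 5)*(m - 2)*(m + 3)*(m - 1)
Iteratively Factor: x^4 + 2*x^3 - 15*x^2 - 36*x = (x - 4)*(x^3 + 6*x^2 + 9*x) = (x - 4)*(x + 3)*(x^2 + 3*x) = (x - 4)*(x + 3)^2*(x)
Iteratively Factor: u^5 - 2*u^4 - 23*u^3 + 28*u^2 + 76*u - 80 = (u + 4)*(u^4 - 6*u^3 + u^2 + 24*u - 20) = (u - 1)*(u + 4)*(u^3 - 5*u^2 - 4*u + 20) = (u - 1)*(u + 2)*(u + 4)*(u^2 - 7*u + 10) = (u - 2)*(u - 1)*(u + 2)*(u + 4)*(u - 5)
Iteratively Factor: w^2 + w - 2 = (w - 1)*(w + 2)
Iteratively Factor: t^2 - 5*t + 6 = (t - 3)*(t - 2)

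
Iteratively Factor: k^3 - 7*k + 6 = (k - 1)*(k^2 + k - 6) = (k - 2)*(k - 1)*(k + 3)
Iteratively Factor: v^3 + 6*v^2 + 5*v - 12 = (v - 1)*(v^2 + 7*v + 12) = (v - 1)*(v + 4)*(v + 3)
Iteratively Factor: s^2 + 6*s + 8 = (s + 2)*(s + 4)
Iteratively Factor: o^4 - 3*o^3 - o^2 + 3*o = (o)*(o^3 - 3*o^2 - o + 3) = o*(o - 1)*(o^2 - 2*o - 3) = o*(o - 3)*(o - 1)*(o + 1)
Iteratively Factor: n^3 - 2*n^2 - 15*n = (n - 5)*(n^2 + 3*n) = n*(n - 5)*(n + 3)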